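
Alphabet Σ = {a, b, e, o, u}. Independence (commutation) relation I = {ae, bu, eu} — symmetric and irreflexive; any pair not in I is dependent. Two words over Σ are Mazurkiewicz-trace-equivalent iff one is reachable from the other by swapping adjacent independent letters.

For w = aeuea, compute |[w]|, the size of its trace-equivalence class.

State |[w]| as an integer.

drop 0:a onto floor
drop 1:e onto floor
drop 2:u onto {0:a}
drop 3:e onto {1:e}
drop 4:a onto {2:u}
ground layer = {0:a, 1:e}
drop-orders for the pieces not yet dropped (sum over which currently-grounded one goes next):
  1 to go: {3} 1  {4} 1
  2 to go: {1,3} 1  {2,4} 1  {3,4} 2
  3 to go: {0,2,4} 1  {1,3,4} 3  {2,3,4} 3
  if 0:a drops first: 6 orders
  if 1:e drops first: 4 orders
heap linearizations: 10

10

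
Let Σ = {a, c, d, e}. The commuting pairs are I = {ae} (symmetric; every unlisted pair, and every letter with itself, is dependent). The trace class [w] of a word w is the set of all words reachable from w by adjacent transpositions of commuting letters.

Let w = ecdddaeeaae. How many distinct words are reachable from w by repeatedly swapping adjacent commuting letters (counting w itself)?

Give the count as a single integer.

drop 0:e onto floor
drop 1:c onto {0:e}
drop 2:d onto {1:c}
drop 3:d onto {2:d}
drop 4:d onto {3:d}
drop 5:a onto {4:d}
drop 6:e onto {4:d}
drop 7:e onto {6:e}
drop 8:a onto {5:a}
drop 9:a onto {8:a}
drop 10:e onto {7:e}
ground layer = {0:e}
drop-orders for the pieces not yet dropped (sum over which currently-grounded one goes next):
  1 to go: {9} 1  {10} 1
  2 to go: {7,10} 1  {8,9} 1  {9,10} 2
  3 to go: {5,8,9} 1  {6,7,10} 1  {7,9,10} 3  {8,9,10} 3
  4 to go: {5,8,9,10} 4  {6,7,9,10} 4  {7,8,9,10} 6
  5 to go: {5,7,8,9,10} 10  {6,7,8,9,10} 10
  6 to go: {5,6,7,8,9,10} 20
  7 to go: {4,5,6,7,8,9,10} 20
  8 to go: {3,4,5,6,7,8,9,10} 20
  9 to go: {2,3,4,5,6,7,8,9,10} 20
  if 0:e drops first: 20 orders

20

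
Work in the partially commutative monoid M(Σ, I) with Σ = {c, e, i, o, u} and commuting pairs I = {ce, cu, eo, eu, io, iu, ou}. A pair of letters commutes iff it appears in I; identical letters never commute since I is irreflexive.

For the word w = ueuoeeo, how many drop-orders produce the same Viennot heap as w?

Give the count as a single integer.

#0=u has no predecessor
#1=e has no predecessor
#2=u depends on [0:u]
#3=o has no predecessor
#4=e depends on [1:e]
#5=e depends on [4:e]
#6=o depends on [3:o]
sources: [0:u, 1:e, 3:o]
N(rest) = Σ N(rest − s) over sources s of rest; N(one piece) = 1:
  size 1 → [2]=1  [5]=1  [6]=1
  size 2 → [0,2]=1  [2,5]=2  [2,6]=2  [3,6]=1  [4,5]=1  [5,6]=2
  size 3 → [0,2,5]=3  [0,2,6]=3  [1,4,5]=1  [2,3,6]=3  [2,4,5]=3  [2,5,6]=6  [3,5,6]=3  [4,5,6]=3
  size 4 → [0,2,3,6]=6  [0,2,4,5]=6  [0,2,5,6]=12  [1,2,4,5]=4  [1,4,5,6]=4  [2,3,5,6]=12  [2,4,5,6]=12  [3,4,5,6]=6
  size 5 → [0,1,2,4,5]=10  [0,2,3,5,6]=30  [0,2,4,5,6]=30  [1,2,4,5,6]=20  [1,3,4,5,6]=10  [2,3,4,5,6]=30
  first=0(u) contributes 60
  first=1(e) contributes 90
  first=3(o) contributes 60
|[w]| = 210

210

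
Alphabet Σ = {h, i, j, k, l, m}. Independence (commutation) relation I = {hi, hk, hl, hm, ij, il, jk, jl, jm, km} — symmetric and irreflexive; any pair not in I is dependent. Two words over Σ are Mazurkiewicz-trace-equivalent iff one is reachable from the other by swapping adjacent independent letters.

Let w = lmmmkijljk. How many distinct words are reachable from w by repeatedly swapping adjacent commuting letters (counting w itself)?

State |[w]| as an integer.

360

#0=l has no predecessor
#1=m depends on [0:l]
#2=m depends on [1:m]
#3=m depends on [2:m]
#4=k depends on [0:l]
#5=i depends on [3:m, 4:k]
#6=j has no predecessor
#7=l depends on [3:m, 4:k]
#8=j depends on [6:j]
#9=k depends on [5:i, 7:l]
sources: [0:l, 6:j]
N(rest) = Σ N(rest − s) over sources s of rest; N(one piece) = 1:
  size 1 → [8]=1  [9]=1
  size 2 → [5,9]=1  [6,8]=1  [7,9]=1  [8,9]=2
  size 3 → [5,7,9]=2  [5,8,9]=3  [6,8,9]=3  [7,8,9]=3
  size 4 → [3,5,7,9]=2  [4,5,7,9]=2  [5,6,8,9]=6  [5,7,8,9]=8  [6,7,8,9]=6
  size 5 → [2,3,5,7,9]=2  [3,4,5,7,9]=4  [3,5,7,8,9]=10  [4,5,7,8,9]=10  [5,6,7,8,9]=20
  size 6 → [1,2,3,5,7,9]=2  [2,3,4,5,7,9]=6  [2,3,5,7,8,9]=12  [3,4,5,7,8,9]=24  [3,5,6,7,8,9]=30  [4,5,6,7,8,9]=30
  size 7 → [1,2,3,4,5,7,9]=8  [1,2,3,5,7,8,9]=14  [2,3,4,5,7,8,9]=42  [2,3,5,6,7,8,9]=42  [3,4,5,6,7,8,9]=84
  size 8 → [0,1,2,3,4,5,7,9]=8  [1,2,3,4,5,7,8,9]=64  [1,2,3,5,6,7,8,9]=56  [2,3,4,5,6,7,8,9]=168
  first=0(l) contributes 288
  first=6(j) contributes 72
|[w]| = 360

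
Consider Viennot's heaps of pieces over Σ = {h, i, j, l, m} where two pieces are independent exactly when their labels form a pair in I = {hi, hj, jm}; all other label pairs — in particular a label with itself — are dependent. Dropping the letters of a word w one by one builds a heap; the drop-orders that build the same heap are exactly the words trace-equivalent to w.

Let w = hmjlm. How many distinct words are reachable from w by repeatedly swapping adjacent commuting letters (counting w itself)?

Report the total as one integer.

0(h) covers ∅
1(m) covers 0:h
2(j) covers ∅
3(l) covers 1:m, 2:j
4(m) covers 3:l
floor of heap: 0:h, 2:j
completions by unplaced set U, small U first (add the entries for U minus each lowest piece of U):
  |U|=1: {4}:1
  |U|=2: {3,4}:1
  |U|=3: {1,3,4}:1  {2,3,4}:1
  start at 0(h): 2
  start at 2(j): 1
sum over floor = 3

3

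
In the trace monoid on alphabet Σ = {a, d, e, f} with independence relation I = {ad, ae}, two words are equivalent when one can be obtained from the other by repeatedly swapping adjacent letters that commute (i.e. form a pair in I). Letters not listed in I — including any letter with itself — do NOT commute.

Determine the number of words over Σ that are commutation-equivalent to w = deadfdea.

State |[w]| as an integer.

0(d) covers ∅
1(e) covers 0:d
2(a) covers ∅
3(d) covers 1:e
4(f) covers 2:a, 3:d
5(d) covers 4:f
6(e) covers 5:d
7(a) covers 4:f
floor of heap: 0:d, 2:a
completions by unplaced set U, small U first (add the entries for U minus each lowest piece of U):
  |U|=1: {6}:1  {7}:1
  |U|=2: {5,6}:1  {6,7}:2
  |U|=3: {5,6,7}:3
  |U|=4: {4,5,6,7}:3
  |U|=5: {2,4,5,6,7}:3  {3,4,5,6,7}:3
  |U|=6: {1,3,4,5,6,7}:3  {2,3,4,5,6,7}:6
  start at 0(d): 9
  start at 2(a): 3
sum over floor = 12

12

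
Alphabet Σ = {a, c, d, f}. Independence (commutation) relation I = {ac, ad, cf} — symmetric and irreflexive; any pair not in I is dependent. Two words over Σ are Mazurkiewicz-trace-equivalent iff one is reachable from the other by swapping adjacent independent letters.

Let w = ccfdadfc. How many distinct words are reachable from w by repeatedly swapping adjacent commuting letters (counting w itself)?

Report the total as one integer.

27

#0=c has no predecessor
#1=c depends on [0:c]
#2=f has no predecessor
#3=d depends on [1:c, 2:f]
#4=a depends on [2:f]
#5=d depends on [3:d]
#6=f depends on [4:a, 5:d]
#7=c depends on [5:d]
sources: [0:c, 2:f]
N(rest) = Σ N(rest − s) over sources s of rest; N(one piece) = 1:
  size 1 → [6]=1  [7]=1
  size 2 → [4,6]=1  [6,7]=2
  size 3 → [4,6,7]=3  [5,6,7]=2
  size 4 → [3,5,6,7]=2  [4,5,6,7]=5
  size 5 → [1,3,5,6,7]=2  [3,4,5,6,7]=7
  size 6 → [0,1,3,5,6,7]=2  [1,3,4,5,6,7]=9  [2,3,4,5,6,7]=7
  first=0(c) contributes 16
  first=2(f) contributes 11
|[w]| = 27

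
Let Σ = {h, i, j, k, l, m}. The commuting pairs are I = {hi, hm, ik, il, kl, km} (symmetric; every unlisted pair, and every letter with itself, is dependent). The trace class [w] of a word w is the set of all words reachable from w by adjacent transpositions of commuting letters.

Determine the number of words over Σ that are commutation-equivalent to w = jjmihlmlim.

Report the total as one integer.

#0=j has no predecessor
#1=j depends on [0:j]
#2=m depends on [1:j]
#3=i depends on [2:m]
#4=h depends on [1:j]
#5=l depends on [2:m, 4:h]
#6=m depends on [3:i, 5:l]
#7=l depends on [6:m]
#8=i depends on [6:m]
#9=m depends on [7:l, 8:i]
sources: [0:j]
N(rest) = Σ N(rest − s) over sources s of rest; N(one piece) = 1:
  size 1 → [9]=1
  size 2 → [7,9]=1  [8,9]=1
  size 3 → [7,8,9]=2
  size 4 → [6,7,8,9]=2
  size 5 → [3,6,7,8,9]=2  [5,6,7,8,9]=2
  size 6 → [3,5,6,7,8,9]=4  [4,5,6,7,8,9]=2
  size 7 → [2,3,5,6,7,8,9]=4  [3,4,5,6,7,8,9]=6
  size 8 → [2,3,4,5,6,7,8,9]=10
  first=0(j) contributes 10

10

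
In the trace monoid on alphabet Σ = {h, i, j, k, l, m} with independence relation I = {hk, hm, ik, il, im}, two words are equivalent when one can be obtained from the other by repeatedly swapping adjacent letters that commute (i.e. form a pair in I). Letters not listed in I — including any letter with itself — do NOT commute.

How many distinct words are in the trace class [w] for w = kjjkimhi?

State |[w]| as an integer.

10

drop 0:k onto floor
drop 1:j onto {0:k}
drop 2:j onto {1:j}
drop 3:k onto {2:j}
drop 4:i onto {2:j}
drop 5:m onto {3:k}
drop 6:h onto {4:i}
drop 7:i onto {6:h}
ground layer = {0:k}
drop-orders for the pieces not yet dropped (sum over which currently-grounded one goes next):
  1 to go: {5} 1  {7} 1
  2 to go: {3,5} 1  {5,7} 2  {6,7} 1
  3 to go: {3,5,7} 3  {4,6,7} 1  {5,6,7} 3
  4 to go: {3,5,6,7} 6  {4,5,6,7} 4
  5 to go: {3,4,5,6,7} 10
  6 to go: {2,3,4,5,6,7} 10
  if 0:k drops first: 10 orders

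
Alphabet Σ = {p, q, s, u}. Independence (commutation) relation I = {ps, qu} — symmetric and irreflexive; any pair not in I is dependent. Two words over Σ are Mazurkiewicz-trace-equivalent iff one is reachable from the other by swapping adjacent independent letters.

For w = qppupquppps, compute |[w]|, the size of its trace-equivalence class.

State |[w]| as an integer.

8

piece 0:q — minimal
piece 1:p rests on {0:q}
piece 2:p rests on {1:p}
piece 3:u rests on {2:p}
piece 4:p rests on {3:u}
piece 5:q rests on {4:p}
piece 6:u rests on {4:p}
piece 7:p rests on {5:q, 6:u}
piece 8:p rests on {7:p}
piece 9:p rests on {8:p}
piece 10:s rests on {5:q, 6:u}
minimal pieces: {0:q}
ways to finish when only these pieces remain (= sum over removing one remaining piece with nothing left below it):
  1 left: {9}→1  {10}→1
  2 left: {8,9}→1  {9,10}→2
  3 left: {7,8,9}→1  {8,9,10}→3
  4 left: {7,8,9,10}→4
  5 left: {5,7,8,9,10}→4  {6,7,8,9,10}→4
  6 left: {5,6,7,8,9,10}→8
  7 left: {4,5,6,7,8,9,10}→8
  8 left: {3,4,5,6,7,8,9,10}→8
  9 left: {2,3,4,5,6,7,8,9,10}→8
  placing 0:q first → 8 extensions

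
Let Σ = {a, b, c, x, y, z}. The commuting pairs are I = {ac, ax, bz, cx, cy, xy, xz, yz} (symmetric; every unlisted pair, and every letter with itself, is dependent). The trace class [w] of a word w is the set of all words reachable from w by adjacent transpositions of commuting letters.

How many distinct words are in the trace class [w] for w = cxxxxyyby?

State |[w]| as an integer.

piece 0:c — minimal
piece 1:x — minimal
piece 2:x rests on {1:x}
piece 3:x rests on {2:x}
piece 4:x rests on {3:x}
piece 5:y — minimal
piece 6:y rests on {5:y}
piece 7:b rests on {0:c, 4:x, 6:y}
piece 8:y rests on {7:b}
minimal pieces: {0:c, 1:x, 5:y}
ways to finish when only these pieces remain (= sum over removing one remaining piece with nothing left below it):
  1 left: {8}→1
  2 left: {7,8}→1
  3 left: {0,7,8}→1  {4,7,8}→1  {6,7,8}→1
  4 left: {0,4,7,8}→2  {0,6,7,8}→2  {3,4,7,8}→1  {4,6,7,8}→2  {5,6,7,8}→1
  5 left: {0,3,4,7,8}→3  {0,4,6,7,8}→6  {0,5,6,7,8}→3  {2,3,4,7,8}→1  {3,4,6,7,8}→3  {4,5,6,7,8}→3
  6 left: {0,2,3,4,7,8}→4  {0,3,4,6,7,8}→12  {0,4,5,6,7,8}→12  {1,2,3,4,7,8}→1  {2,3,4,6,7,8}→4  {3,4,5,6,7,8}→6
  7 left: {0,1,2,3,4,7,8}→5  {0,2,3,4,6,7,8}→20  {0,3,4,5,6,7,8}→30  {1,2,3,4,6,7,8}→5  {2,3,4,5,6,7,8}→10
  placing 0:c first → 15 extensions
  placing 1:x first → 60 extensions
  placing 5:y first → 30 extensions
total linear extensions = 105

105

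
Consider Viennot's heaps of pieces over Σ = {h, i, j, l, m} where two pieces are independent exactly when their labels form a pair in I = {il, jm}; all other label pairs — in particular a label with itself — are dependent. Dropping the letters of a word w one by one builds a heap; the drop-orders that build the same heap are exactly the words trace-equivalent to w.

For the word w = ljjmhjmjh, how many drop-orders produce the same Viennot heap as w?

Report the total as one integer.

9

0(l) covers ∅
1(j) covers 0:l
2(j) covers 1:j
3(m) covers 0:l
4(h) covers 2:j, 3:m
5(j) covers 4:h
6(m) covers 4:h
7(j) covers 5:j
8(h) covers 6:m, 7:j
floor of heap: 0:l
completions by unplaced set U, small U first (add the entries for U minus each lowest piece of U):
  |U|=1: {8}:1
  |U|=2: {6,8}:1  {7,8}:1
  |U|=3: {5,7,8}:1  {6,7,8}:2
  |U|=4: {5,6,7,8}:3
  |U|=5: {4,5,6,7,8}:3
  |U|=6: {2,4,5,6,7,8}:3  {3,4,5,6,7,8}:3
  |U|=7: {1,2,4,5,6,7,8}:3  {2,3,4,5,6,7,8}:6
  start at 0(l): 9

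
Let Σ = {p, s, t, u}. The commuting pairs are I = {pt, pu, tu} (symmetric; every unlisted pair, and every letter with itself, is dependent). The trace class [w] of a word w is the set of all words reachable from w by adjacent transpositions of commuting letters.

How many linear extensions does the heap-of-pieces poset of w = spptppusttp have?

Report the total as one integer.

drop 0:s onto floor
drop 1:p onto {0:s}
drop 2:p onto {1:p}
drop 3:t onto {0:s}
drop 4:p onto {2:p}
drop 5:p onto {4:p}
drop 6:u onto {0:s}
drop 7:s onto {3:t, 5:p, 6:u}
drop 8:t onto {7:s}
drop 9:t onto {8:t}
drop 10:p onto {7:s}
ground layer = {0:s}
drop-orders for the pieces not yet dropped (sum over which currently-grounded one goes next):
  1 to go: {9} 1  {10} 1
  2 to go: {8,9} 1  {9,10} 2
  3 to go: {8,9,10} 3
  4 to go: {7,8,9,10} 3
  5 to go: {3,7,8,9,10} 3  {5,7,8,9,10} 3  {6,7,8,9,10} 3
  6 to go: {3,5,7,8,9,10} 6  {3,6,7,8,9,10} 6  {4,5,7,8,9,10} 3  {5,6,7,8,9,10} 6
  7 to go: {2,4,5,7,8,9,10} 3  {3,4,5,7,8,9,10} 9  {3,5,6,7,8,9,10} 18  {4,5,6,7,8,9,10} 9
  8 to go: {1,2,4,5,7,8,9,10} 3  {2,3,4,5,7,8,9,10} 12  {2,4,5,6,7,8,9,10} 12  {3,4,5,6,7,8,9,10} 36
  9 to go: {1,2,3,4,5,7,8,9,10} 15  {1,2,4,5,6,7,8,9,10} 15  {2,3,4,5,6,7,8,9,10} 60
  if 0:s drops first: 90 orders

90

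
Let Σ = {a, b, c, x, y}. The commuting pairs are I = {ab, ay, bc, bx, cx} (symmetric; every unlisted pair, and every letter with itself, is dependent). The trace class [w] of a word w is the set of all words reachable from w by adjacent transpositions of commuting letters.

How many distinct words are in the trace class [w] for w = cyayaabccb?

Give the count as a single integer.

105

piece 0:c — minimal
piece 1:y rests on {0:c}
piece 2:a rests on {0:c}
piece 3:y rests on {1:y}
piece 4:a rests on {2:a}
piece 5:a rests on {4:a}
piece 6:b rests on {3:y}
piece 7:c rests on {3:y, 5:a}
piece 8:c rests on {7:c}
piece 9:b rests on {6:b}
minimal pieces: {0:c}
ways to finish when only these pieces remain (= sum over removing one remaining piece with nothing left below it):
  1 left: {8}→1  {9}→1
  2 left: {6,9}→1  {7,8}→1  {8,9}→2
  3 left: {5,7,8}→1  {6,8,9}→3  {7,8,9}→3
  4 left: {4,5,7,8}→1  {5,7,8,9}→4  {6,7,8,9}→6
  5 left: {2,4,5,7,8}→1  {3,6,7,8,9}→6  {4,5,7,8,9}→5  {5,6,7,8,9}→10
  6 left: {1,3,6,7,8,9}→6  {2,4,5,7,8,9}→6  {3,5,6,7,8,9}→16  {4,5,6,7,8,9}→15
  7 left: {1,3,5,6,7,8,9}→22  {2,4,5,6,7,8,9}→21  {3,4,5,6,7,8,9}→31
  8 left: {1,3,4,5,6,7,8,9}→53  {2,3,4,5,6,7,8,9}→52
  placing 0:c first → 105 extensions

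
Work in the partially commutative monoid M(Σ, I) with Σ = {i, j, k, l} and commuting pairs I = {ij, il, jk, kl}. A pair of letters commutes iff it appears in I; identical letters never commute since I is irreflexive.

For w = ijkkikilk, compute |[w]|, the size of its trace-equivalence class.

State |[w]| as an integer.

36

#0=i has no predecessor
#1=j has no predecessor
#2=k depends on [0:i]
#3=k depends on [2:k]
#4=i depends on [3:k]
#5=k depends on [4:i]
#6=i depends on [5:k]
#7=l depends on [1:j]
#8=k depends on [6:i]
sources: [0:i, 1:j]
N(rest) = Σ N(rest − s) over sources s of rest; N(one piece) = 1:
  size 1 → [7]=1  [8]=1
  size 2 → [1,7]=1  [6,8]=1  [7,8]=2
  size 3 → [1,7,8]=3  [5,6,8]=1  [6,7,8]=3
  size 4 → [1,6,7,8]=6  [4,5,6,8]=1  [5,6,7,8]=4
  size 5 → [1,5,6,7,8]=10  [3,4,5,6,8]=1  [4,5,6,7,8]=5
  size 6 → [1,4,5,6,7,8]=15  [2,3,4,5,6,8]=1  [3,4,5,6,7,8]=6
  size 7 → [0,2,3,4,5,6,8]=1  [1,3,4,5,6,7,8]=21  [2,3,4,5,6,7,8]=7
  first=0(i) contributes 28
  first=1(j) contributes 8
|[w]| = 36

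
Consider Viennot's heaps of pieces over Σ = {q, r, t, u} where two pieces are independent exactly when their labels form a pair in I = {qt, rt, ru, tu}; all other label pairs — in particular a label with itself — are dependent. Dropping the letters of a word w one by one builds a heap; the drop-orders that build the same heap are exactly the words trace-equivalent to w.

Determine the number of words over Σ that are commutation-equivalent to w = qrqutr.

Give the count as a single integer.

0(q) covers ∅
1(r) covers 0:q
2(q) covers 1:r
3(u) covers 2:q
4(t) covers ∅
5(r) covers 2:q
floor of heap: 0:q, 4:t
completions by unplaced set U, small U first (add the entries for U minus each lowest piece of U):
  |U|=1: {3}:1  {4}:1  {5}:1
  |U|=2: {3,4}:2  {3,5}:2  {4,5}:2
  |U|=3: {2,3,5}:2  {3,4,5}:6
  |U|=4: {1,2,3,5}:2  {2,3,4,5}:8
  start at 0(q): 10
  start at 4(t): 2
sum over floor = 12

12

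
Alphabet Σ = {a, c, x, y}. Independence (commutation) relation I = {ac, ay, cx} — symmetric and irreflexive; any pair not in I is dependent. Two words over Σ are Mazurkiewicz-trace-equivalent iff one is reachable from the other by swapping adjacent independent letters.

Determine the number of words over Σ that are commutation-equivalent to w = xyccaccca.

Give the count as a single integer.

0(x) covers ∅
1(y) covers 0:x
2(c) covers 1:y
3(c) covers 2:c
4(a) covers 0:x
5(c) covers 3:c
6(c) covers 5:c
7(c) covers 6:c
8(a) covers 4:a
floor of heap: 0:x
completions by unplaced set U, small U first (add the entries for U minus each lowest piece of U):
  |U|=1: {7}:1  {8}:1
  |U|=2: {4,8}:1  {6,7}:1  {7,8}:2
  |U|=3: {4,7,8}:3  {5,6,7}:1  {6,7,8}:3
  |U|=4: {3,5,6,7}:1  {4,6,7,8}:6  {5,6,7,8}:4
  |U|=5: {2,3,5,6,7}:1  {3,5,6,7,8}:5  {4,5,6,7,8}:10
  |U|=6: {1,2,3,5,6,7}:1  {2,3,5,6,7,8}:6  {3,4,5,6,7,8}:15
  |U|=7: {1,2,3,5,6,7,8}:7  {2,3,4,5,6,7,8}:21
  start at 0(x): 28

28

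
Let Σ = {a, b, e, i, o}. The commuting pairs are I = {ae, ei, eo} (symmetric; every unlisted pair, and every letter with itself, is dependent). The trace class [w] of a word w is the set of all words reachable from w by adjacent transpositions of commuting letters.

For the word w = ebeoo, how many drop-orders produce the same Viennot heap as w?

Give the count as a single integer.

drop 0:e onto floor
drop 1:b onto {0:e}
drop 2:e onto {1:b}
drop 3:o onto {1:b}
drop 4:o onto {3:o}
ground layer = {0:e}
drop-orders for the pieces not yet dropped (sum over which currently-grounded one goes next):
  1 to go: {2} 1  {4} 1
  2 to go: {2,4} 2  {3,4} 1
  3 to go: {2,3,4} 3
  if 0:e drops first: 3 orders

3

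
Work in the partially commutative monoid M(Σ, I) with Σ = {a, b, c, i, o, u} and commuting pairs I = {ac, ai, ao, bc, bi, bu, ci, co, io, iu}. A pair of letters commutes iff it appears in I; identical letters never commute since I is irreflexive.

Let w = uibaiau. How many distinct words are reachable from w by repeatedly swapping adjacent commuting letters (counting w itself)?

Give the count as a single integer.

42

piece 0:u — minimal
piece 1:i — minimal
piece 2:b — minimal
piece 3:a rests on {0:u, 2:b}
piece 4:i rests on {1:i}
piece 5:a rests on {3:a}
piece 6:u rests on {5:a}
minimal pieces: {0:u, 1:i, 2:b}
ways to finish when only these pieces remain (= sum over removing one remaining piece with nothing left below it):
  1 left: {4}→1  {6}→1
  2 left: {1,4}→1  {4,6}→2  {5,6}→1
  3 left: {1,4,6}→3  {3,5,6}→1  {4,5,6}→3
  4 left: {0,3,5,6}→1  {1,4,5,6}→6  {2,3,5,6}→1  {3,4,5,6}→4
  5 left: {0,2,3,5,6}→2  {0,3,4,5,6}→5  {1,3,4,5,6}→10  {2,3,4,5,6}→5
  placing 0:u first → 15 extensions
  placing 1:i first → 12 extensions
  placing 2:b first → 15 extensions
total linear extensions = 42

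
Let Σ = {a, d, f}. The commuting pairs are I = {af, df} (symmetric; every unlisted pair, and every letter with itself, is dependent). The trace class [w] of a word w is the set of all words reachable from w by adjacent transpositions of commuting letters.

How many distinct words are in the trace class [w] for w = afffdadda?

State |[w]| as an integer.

84

0(a) covers ∅
1(f) covers ∅
2(f) covers 1:f
3(f) covers 2:f
4(d) covers 0:a
5(a) covers 4:d
6(d) covers 5:a
7(d) covers 6:d
8(a) covers 7:d
floor of heap: 0:a, 1:f
completions by unplaced set U, small U first (add the entries for U minus each lowest piece of U):
  |U|=1: {3}:1  {8}:1
  |U|=2: {2,3}:1  {3,8}:2  {7,8}:1
  |U|=3: {1,2,3}:1  {2,3,8}:3  {3,7,8}:3  {6,7,8}:1
  |U|=4: {1,2,3,8}:4  {2,3,7,8}:6  {3,6,7,8}:4  {5,6,7,8}:1
  |U|=5: {1,2,3,7,8}:10  {2,3,6,7,8}:10  {3,5,6,7,8}:5  {4,5,6,7,8}:1
  |U|=6: {0,4,5,6,7,8}:1  {1,2,3,6,7,8}:20  {2,3,5,6,7,8}:15  {3,4,5,6,7,8}:6
  |U|=7: {0,3,4,5,6,7,8}:7  {1,2,3,5,6,7,8}:35  {2,3,4,5,6,7,8}:21
  start at 0(a): 56
  start at 1(f): 28
sum over floor = 84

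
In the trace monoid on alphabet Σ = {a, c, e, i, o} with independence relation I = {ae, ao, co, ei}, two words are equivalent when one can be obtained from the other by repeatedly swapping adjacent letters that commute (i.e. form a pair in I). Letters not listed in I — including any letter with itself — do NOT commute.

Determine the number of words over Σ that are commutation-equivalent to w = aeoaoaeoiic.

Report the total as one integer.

0(a) covers ∅
1(e) covers ∅
2(o) covers 1:e
3(a) covers 0:a
4(o) covers 2:o
5(a) covers 3:a
6(e) covers 4:o
7(o) covers 6:e
8(i) covers 5:a, 7:o
9(i) covers 8:i
10(c) covers 9:i
floor of heap: 0:a, 1:e
completions by unplaced set U, small U first (add the entries for U minus each lowest piece of U):
  |U|=1: {10}:1
  |U|=2: {9,10}:1
  |U|=3: {8,9,10}:1
  |U|=4: {5,8,9,10}:1  {7,8,9,10}:1
  |U|=5: {3,5,8,9,10}:1  {5,7,8,9,10}:2  {6,7,8,9,10}:1
  |U|=6: {0,3,5,8,9,10}:1  {3,5,7,8,9,10}:3  {4,6,7,8,9,10}:1  {5,6,7,8,9,10}:3
  |U|=7: {0,3,5,7,8,9,10}:4  {2,4,6,7,8,9,10}:1  {3,5,6,7,8,9,10}:6  {4,5,6,7,8,9,10}:4
  |U|=8: {0,3,5,6,7,8,9,10}:10  {1,2,4,6,7,8,9,10}:1  {2,4,5,6,7,8,9,10}:5  {3,4,5,6,7,8,9,10}:10
  |U|=9: {0,3,4,5,6,7,8,9,10}:20  {1,2,4,5,6,7,8,9,10}:6  {2,3,4,5,6,7,8,9,10}:15
  start at 0(a): 21
  start at 1(e): 35
sum over floor = 56

56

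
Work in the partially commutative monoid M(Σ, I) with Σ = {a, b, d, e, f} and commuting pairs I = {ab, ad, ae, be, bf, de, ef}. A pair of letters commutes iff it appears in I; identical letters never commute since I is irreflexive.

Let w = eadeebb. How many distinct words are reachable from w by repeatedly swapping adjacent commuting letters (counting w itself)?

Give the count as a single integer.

140

#0=e has no predecessor
#1=a has no predecessor
#2=d has no predecessor
#3=e depends on [0:e]
#4=e depends on [3:e]
#5=b depends on [2:d]
#6=b depends on [5:b]
sources: [0:e, 1:a, 2:d]
N(rest) = Σ N(rest − s) over sources s of rest; N(one piece) = 1:
  size 1 → [1]=1  [4]=1  [6]=1
  size 2 → [1,4]=2  [1,6]=2  [3,4]=1  [4,6]=2  [5,6]=1
  size 3 → [0,3,4]=1  [1,3,4]=3  [1,4,6]=6  [1,5,6]=3  [2,5,6]=1  [3,4,6]=3  [4,5,6]=3
  size 4 → [0,1,3,4]=4  [0,3,4,6]=4  [1,2,5,6]=4  [1,3,4,6]=12  [1,4,5,6]=12  [2,4,5,6]=4  [3,4,5,6]=6
  size 5 → [0,1,3,4,6]=20  [0,3,4,5,6]=10  [1,2,4,5,6]=20  [1,3,4,5,6]=30  [2,3,4,5,6]=10
  first=0(e) contributes 60
  first=1(a) contributes 20
  first=2(d) contributes 60
|[w]| = 140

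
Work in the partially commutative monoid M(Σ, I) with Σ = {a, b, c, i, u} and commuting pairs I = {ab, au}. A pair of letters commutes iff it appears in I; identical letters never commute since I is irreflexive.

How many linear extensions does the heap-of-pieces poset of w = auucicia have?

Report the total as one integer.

0(a) covers ∅
1(u) covers ∅
2(u) covers 1:u
3(c) covers 0:a, 2:u
4(i) covers 3:c
5(c) covers 4:i
6(i) covers 5:c
7(a) covers 6:i
floor of heap: 0:a, 1:u
completions by unplaced set U, small U first (add the entries for U minus each lowest piece of U):
  |U|=1: {7}:1
  |U|=2: {6,7}:1
  |U|=3: {5,6,7}:1
  |U|=4: {4,5,6,7}:1
  |U|=5: {3,4,5,6,7}:1
  |U|=6: {0,3,4,5,6,7}:1  {2,3,4,5,6,7}:1
  start at 0(a): 1
  start at 1(u): 2
sum over floor = 3

3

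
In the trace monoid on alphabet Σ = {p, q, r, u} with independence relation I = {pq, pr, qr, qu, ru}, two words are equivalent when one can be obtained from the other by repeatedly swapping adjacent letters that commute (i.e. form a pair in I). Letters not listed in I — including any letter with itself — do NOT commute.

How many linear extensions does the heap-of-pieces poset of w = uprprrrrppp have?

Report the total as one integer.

piece 0:u — minimal
piece 1:p rests on {0:u}
piece 2:r — minimal
piece 3:p rests on {1:p}
piece 4:r rests on {2:r}
piece 5:r rests on {4:r}
piece 6:r rests on {5:r}
piece 7:r rests on {6:r}
piece 8:p rests on {3:p}
piece 9:p rests on {8:p}
piece 10:p rests on {9:p}
minimal pieces: {0:u, 2:r}
ways to finish when only these pieces remain (= sum over removing one remaining piece with nothing left below it):
  1 left: {7}→1  {10}→1
  2 left: {6,7}→1  {7,10}→2  {9,10}→1
  3 left: {5,6,7}→1  {6,7,10}→3  {7,9,10}→3  {8,9,10}→1
  4 left: {3,8,9,10}→1  {4,5,6,7}→1  {5,6,7,10}→4  {6,7,9,10}→6  {7,8,9,10}→4
  5 left: {1,3,8,9,10}→1  {2,4,5,6,7}→1  {3,7,8,9,10}→5  {4,5,6,7,10}→5  {5,6,7,9,10}→10  {6,7,8,9,10}→10
  6 left: {0,1,3,8,9,10}→1  {1,3,7,8,9,10}→6  {2,4,5,6,7,10}→6  {3,6,7,8,9,10}→15  {4,5,6,7,9,10}→15  {5,6,7,8,9,10}→20
  7 left: {0,1,3,7,8,9,10}→7  {1,3,6,7,8,9,10}→21  {2,4,5,6,7,9,10}→21  {3,5,6,7,8,9,10}→35  {4,5,6,7,8,9,10}→35
  8 left: {0,1,3,6,7,8,9,10}→28  {1,3,5,6,7,8,9,10}→56  {2,4,5,6,7,8,9,10}→56  {3,4,5,6,7,8,9,10}→70
  9 left: {0,1,3,5,6,7,8,9,10}→84  {1,3,4,5,6,7,8,9,10}→126  {2,3,4,5,6,7,8,9,10}→126
  placing 0:u first → 252 extensions
  placing 2:r first → 210 extensions
total linear extensions = 462

462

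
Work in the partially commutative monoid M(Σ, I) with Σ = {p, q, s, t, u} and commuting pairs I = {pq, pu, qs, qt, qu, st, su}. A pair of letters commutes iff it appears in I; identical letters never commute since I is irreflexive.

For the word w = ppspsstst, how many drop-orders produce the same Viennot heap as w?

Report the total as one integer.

#0=p has no predecessor
#1=p depends on [0:p]
#2=s depends on [1:p]
#3=p depends on [2:s]
#4=s depends on [3:p]
#5=s depends on [4:s]
#6=t depends on [3:p]
#7=s depends on [5:s]
#8=t depends on [6:t]
sources: [0:p]
N(rest) = Σ N(rest − s) over sources s of rest; N(one piece) = 1:
  size 1 → [7]=1  [8]=1
  size 2 → [5,7]=1  [6,8]=1  [7,8]=2
  size 3 → [4,5,7]=1  [5,7,8]=3  [6,7,8]=3
  size 4 → [4,5,7,8]=4  [5,6,7,8]=6
  size 5 → [4,5,6,7,8]=10
  size 6 → [3,4,5,6,7,8]=10
  size 7 → [2,3,4,5,6,7,8]=10
  first=0(p) contributes 10

10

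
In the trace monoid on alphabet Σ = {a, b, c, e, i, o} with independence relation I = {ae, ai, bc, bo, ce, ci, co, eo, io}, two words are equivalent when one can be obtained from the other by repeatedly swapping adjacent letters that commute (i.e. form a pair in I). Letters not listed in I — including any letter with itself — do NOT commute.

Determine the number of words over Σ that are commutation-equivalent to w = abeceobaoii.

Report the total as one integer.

drop 0:a onto floor
drop 1:b onto {0:a}
drop 2:e onto {1:b}
drop 3:c onto {0:a}
drop 4:e onto {2:e}
drop 5:o onto {0:a}
drop 6:b onto {4:e}
drop 7:a onto {3:c, 5:o, 6:b}
drop 8:o onto {7:a}
drop 9:i onto {6:b}
drop 10:i onto {9:i}
ground layer = {0:a}
drop-orders for the pieces not yet dropped (sum over which currently-grounded one goes next):
  1 to go: {8} 1  {10} 1
  2 to go: {7,8} 1  {8,10} 2  {9,10} 1
  3 to go: {3,7,8} 1  {5,7,8} 1  {7,8,10} 3  {8,9,10} 3
  4 to go: {3,5,7,8} 2  {3,7,8,10} 4  {5,7,8,10} 4  {7,8,9,10} 6
  5 to go: {3,5,7,8,10} 10  {3,7,8,9,10} 10  {5,7,8,9,10} 10  {6,7,8,9,10} 6
  6 to go: {3,5,7,8,9,10} 30  {3,6,7,8,9,10} 16  {4,6,7,8,9,10} 6  {5,6,7,8,9,10} 16
  7 to go: {2,4,6,7,8,9,10} 6  {3,4,6,7,8,9,10} 22  {3,5,6,7,8,9,10} 62  {4,5,6,7,8,9,10} 22
  8 to go: {1,2,4,6,7,8,9,10} 6  {2,3,4,6,7,8,9,10} 28  {2,4,5,6,7,8,9,10} 28  {3,4,5,6,7,8,9,10} 106
  9 to go: {1,2,3,4,6,7,8,9,10} 34  {1,2,4,5,6,7,8,9,10} 34  {2,3,4,5,6,7,8,9,10} 162
  if 0:a drops first: 230 orders

230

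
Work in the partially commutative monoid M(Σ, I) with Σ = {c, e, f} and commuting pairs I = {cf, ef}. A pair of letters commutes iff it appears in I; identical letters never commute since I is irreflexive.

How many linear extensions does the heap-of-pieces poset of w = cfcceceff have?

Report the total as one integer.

84

drop 0:c onto floor
drop 1:f onto floor
drop 2:c onto {0:c}
drop 3:c onto {2:c}
drop 4:e onto {3:c}
drop 5:c onto {4:e}
drop 6:e onto {5:c}
drop 7:f onto {1:f}
drop 8:f onto {7:f}
ground layer = {0:c, 1:f}
drop-orders for the pieces not yet dropped (sum over which currently-grounded one goes next):
  1 to go: {6} 1  {8} 1
  2 to go: {5,6} 1  {6,8} 2  {7,8} 1
  3 to go: {1,7,8} 1  {4,5,6} 1  {5,6,8} 3  {6,7,8} 3
  4 to go: {1,6,7,8} 4  {3,4,5,6} 1  {4,5,6,8} 4  {5,6,7,8} 6
  5 to go: {1,5,6,7,8} 10  {2,3,4,5,6} 1  {3,4,5,6,8} 5  {4,5,6,7,8} 10
  6 to go: {0,2,3,4,5,6} 1  {1,4,5,6,7,8} 20  {2,3,4,5,6,8} 6  {3,4,5,6,7,8} 15
  7 to go: {0,2,3,4,5,6,8} 7  {1,3,4,5,6,7,8} 35  {2,3,4,5,6,7,8} 21
  if 0:c drops first: 56 orders
  if 1:f drops first: 28 orders
heap linearizations: 84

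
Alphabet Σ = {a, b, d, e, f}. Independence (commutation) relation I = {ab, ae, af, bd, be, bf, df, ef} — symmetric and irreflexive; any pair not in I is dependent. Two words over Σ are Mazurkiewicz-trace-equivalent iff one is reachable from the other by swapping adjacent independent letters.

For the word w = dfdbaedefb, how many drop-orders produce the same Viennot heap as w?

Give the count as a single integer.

2520

piece 0:d — minimal
piece 1:f — minimal
piece 2:d rests on {0:d}
piece 3:b — minimal
piece 4:a rests on {2:d}
piece 5:e rests on {2:d}
piece 6:d rests on {4:a, 5:e}
piece 7:e rests on {6:d}
piece 8:f rests on {1:f}
piece 9:b rests on {3:b}
minimal pieces: {0:d, 1:f, 3:b}
ways to finish when only these pieces remain (= sum over removing one remaining piece with nothing left below it):
  1 left: {7}→1  {8}→1  {9}→1
  2 left: {1,8}→1  {3,9}→1  {6,7}→1  {7,8}→2  {7,9}→2  {8,9}→2
  3 left: {1,7,8}→3  {1,8,9}→3  {3,7,9}→3  {3,8,9}→3  {4,6,7}→1  {5,6,7}→1  {6,7,8}→3  {6,7,9}→3  {7,8,9}→6
  4 left: {1,3,8,9}→6  {1,6,7,8}→6  {1,7,8,9}→12  {3,6,7,9}→6  {3,7,8,9}→12  {4,5,6,7}→2  {4,6,7,8}→4  {4,6,7,9}→4  {5,6,7,8}→4  {5,6,7,9}→4  {6,7,8,9}→12
  5 left: {1,3,7,8,9}→30  {1,4,6,7,8}→10  {1,5,6,7,8}→10  {1,6,7,8,9}→30  {2,4,5,6,7}→2  {3,4,6,7,9}→10  {3,5,6,7,9}→10  {3,6,7,8,9}→30  {4,5,6,7,8}→10  {4,5,6,7,9}→10  {4,6,7,8,9}→20  {5,6,7,8,9}→20
  6 left: {0,2,4,5,6,7}→2  {1,3,6,7,8,9}→90  {1,4,5,6,7,8}→30  {1,4,6,7,8,9}→60  {1,5,6,7,8,9}→60  {2,4,5,6,7,8}→12  {2,4,5,6,7,9}→12  {3,4,5,6,7,9}→30  {3,4,6,7,8,9}→60  {3,5,6,7,8,9}→60  {4,5,6,7,8,9}→60
  7 left: {0,2,4,5,6,7,8}→14  {0,2,4,5,6,7,9}→14  {1,2,4,5,6,7,8}→42  {1,3,4,6,7,8,9}→210  {1,3,5,6,7,8,9}→210  {1,4,5,6,7,8,9}→210  {2,3,4,5,6,7,9}→42  {2,4,5,6,7,8,9}→84  {3,4,5,6,7,8,9}→210
  8 left: {0,1,2,4,5,6,7,8}→56  {0,2,3,4,5,6,7,9}→56  {0,2,4,5,6,7,8,9}→112  {1,2,4,5,6,7,8,9}→336  {1,3,4,5,6,7,8,9}→840  {2,3,4,5,6,7,8,9}→336
  placing 0:d first → 1512 extensions
  placing 1:f first → 504 extensions
  placing 3:b first → 504 extensions
total linear extensions = 2520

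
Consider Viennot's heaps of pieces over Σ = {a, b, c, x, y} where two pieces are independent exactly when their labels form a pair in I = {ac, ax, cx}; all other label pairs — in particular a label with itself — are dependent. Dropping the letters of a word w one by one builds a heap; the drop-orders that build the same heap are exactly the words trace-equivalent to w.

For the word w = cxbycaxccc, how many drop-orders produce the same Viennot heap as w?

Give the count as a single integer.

60

piece 0:c — minimal
piece 1:x — minimal
piece 2:b rests on {0:c, 1:x}
piece 3:y rests on {2:b}
piece 4:c rests on {3:y}
piece 5:a rests on {3:y}
piece 6:x rests on {3:y}
piece 7:c rests on {4:c}
piece 8:c rests on {7:c}
piece 9:c rests on {8:c}
minimal pieces: {0:c, 1:x}
ways to finish when only these pieces remain (= sum over removing one remaining piece with nothing left below it):
  1 left: {5}→1  {6}→1  {9}→1
  2 left: {5,6}→2  {5,9}→2  {6,9}→2  {8,9}→1
  3 left: {5,6,9}→6  {5,8,9}→3  {6,8,9}→3  {7,8,9}→1
  4 left: {4,7,8,9}→1  {5,6,8,9}→12  {5,7,8,9}→4  {6,7,8,9}→4
  5 left: {4,5,7,8,9}→5  {4,6,7,8,9}→5  {5,6,7,8,9}→20
  6 left: {4,5,6,7,8,9}→30
  7 left: {3,4,5,6,7,8,9}→30
  8 left: {2,3,4,5,6,7,8,9}→30
  placing 0:c first → 30 extensions
  placing 1:x first → 30 extensions
total linear extensions = 60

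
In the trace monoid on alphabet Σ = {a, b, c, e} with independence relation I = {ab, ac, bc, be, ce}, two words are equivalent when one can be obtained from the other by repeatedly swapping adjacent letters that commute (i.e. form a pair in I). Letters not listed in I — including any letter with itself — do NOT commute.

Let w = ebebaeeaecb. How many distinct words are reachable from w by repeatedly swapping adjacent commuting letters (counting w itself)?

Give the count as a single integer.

1320

0(e) covers ∅
1(b) covers ∅
2(e) covers 0:e
3(b) covers 1:b
4(a) covers 2:e
5(e) covers 4:a
6(e) covers 5:e
7(a) covers 6:e
8(e) covers 7:a
9(c) covers ∅
10(b) covers 3:b
floor of heap: 0:e, 1:b, 9:c
completions by unplaced set U, small U first (add the entries for U minus each lowest piece of U):
  |U|=1: {8}:1  {9}:1  {10}:1
  |U|=2: {3,10}:1  {7,8}:1  {8,9}:2  {8,10}:2  {9,10}:2
  |U|=3: {1,3,10}:1  {3,8,10}:3  {3,9,10}:3  {6,7,8}:1  {7,8,9}:3  {7,8,10}:3  {8,9,10}:6
  |U|=4: {1,3,8,10}:4  {1,3,9,10}:4  {3,7,8,10}:6  {3,8,9,10}:12  {5,6,7,8}:1  {6,7,8,9}:4  {6,7,8,10}:4  {7,8,9,10}:12
  |U|=5: {1,3,7,8,10}:10  {1,3,8,9,10}:20  {3,6,7,8,10}:10  {3,7,8,9,10}:30  {4,5,6,7,8}:1  {5,6,7,8,9}:5  {5,6,7,8,10}:5  {6,7,8,9,10}:20
  |U|=6: {1,3,6,7,8,10}:20  {1,3,7,8,9,10}:60  {2,4,5,6,7,8}:1  {3,5,6,7,8,10}:15  {3,6,7,8,9,10}:60  {4,5,6,7,8,9}:6  {4,5,6,7,8,10}:6  {5,6,7,8,9,10}:30
  |U|=7: {0,2,4,5,6,7,8}:1  {1,3,5,6,7,8,10}:35  {1,3,6,7,8,9,10}:140  {2,4,5,6,7,8,9}:7  {2,4,5,6,7,8,10}:7  {3,4,5,6,7,8,10}:21  {3,5,6,7,8,9,10}:105  {4,5,6,7,8,9,10}:42
  |U|=8: {0,2,4,5,6,7,8,9}:8  {0,2,4,5,6,7,8,10}:8  {1,3,4,5,6,7,8,10}:56  {1,3,5,6,7,8,9,10}:280  {2,3,4,5,6,7,8,10}:28  {2,4,5,6,7,8,9,10}:56  {3,4,5,6,7,8,9,10}:168
  |U|=9: {0,2,3,4,5,6,7,8,10}:36  {0,2,4,5,6,7,8,9,10}:72  {1,2,3,4,5,6,7,8,10}:84  {1,3,4,5,6,7,8,9,10}:504  {2,3,4,5,6,7,8,9,10}:252
  start at 0(e): 840
  start at 1(b): 360
  start at 9(c): 120
sum over floor = 1320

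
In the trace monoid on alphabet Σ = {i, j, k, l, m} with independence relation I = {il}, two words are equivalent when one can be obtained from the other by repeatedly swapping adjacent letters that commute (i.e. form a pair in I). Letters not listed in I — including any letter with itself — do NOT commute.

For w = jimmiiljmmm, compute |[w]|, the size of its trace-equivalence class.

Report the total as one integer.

#0=j has no predecessor
#1=i depends on [0:j]
#2=m depends on [1:i]
#3=m depends on [2:m]
#4=i depends on [3:m]
#5=i depends on [4:i]
#6=l depends on [3:m]
#7=j depends on [5:i, 6:l]
#8=m depends on [7:j]
#9=m depends on [8:m]
#10=m depends on [9:m]
sources: [0:j]
N(rest) = Σ N(rest − s) over sources s of rest; N(one piece) = 1:
  size 1 → [10]=1
  size 2 → [9,10]=1
  size 3 → [8,9,10]=1
  size 4 → [7,8,9,10]=1
  size 5 → [5,7,8,9,10]=1  [6,7,8,9,10]=1
  size 6 → [4,5,7,8,9,10]=1  [5,6,7,8,9,10]=2
  size 7 → [4,5,6,7,8,9,10]=3
  size 8 → [3,4,5,6,7,8,9,10]=3
  size 9 → [2,3,4,5,6,7,8,9,10]=3
  first=0(j) contributes 3

3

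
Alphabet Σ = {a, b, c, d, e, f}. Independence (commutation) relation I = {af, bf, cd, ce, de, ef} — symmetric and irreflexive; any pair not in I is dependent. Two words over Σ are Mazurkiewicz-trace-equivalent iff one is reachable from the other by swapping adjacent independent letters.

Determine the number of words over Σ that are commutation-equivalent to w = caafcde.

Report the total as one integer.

#0=c has no predecessor
#1=a depends on [0:c]
#2=a depends on [1:a]
#3=f depends on [0:c]
#4=c depends on [2:a, 3:f]
#5=d depends on [2:a, 3:f]
#6=e depends on [2:a]
sources: [0:c]
N(rest) = Σ N(rest − s) over sources s of rest; N(one piece) = 1:
  size 1 → [4]=1  [5]=1  [6]=1
  size 2 → [4,5]=2  [4,6]=2  [5,6]=2
  size 3 → [3,4,5]=2  [4,5,6]=6
  size 4 → [2,4,5,6]=6  [3,4,5,6]=8
  size 5 → [1,2,4,5,6]=6  [2,3,4,5,6]=14
  first=0(c) contributes 20

20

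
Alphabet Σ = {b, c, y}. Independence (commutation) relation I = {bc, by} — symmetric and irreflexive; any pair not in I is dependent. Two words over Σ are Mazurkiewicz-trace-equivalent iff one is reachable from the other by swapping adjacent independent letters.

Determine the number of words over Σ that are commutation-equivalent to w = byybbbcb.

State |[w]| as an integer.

56

#0=b has no predecessor
#1=y has no predecessor
#2=y depends on [1:y]
#3=b depends on [0:b]
#4=b depends on [3:b]
#5=b depends on [4:b]
#6=c depends on [2:y]
#7=b depends on [5:b]
sources: [0:b, 1:y]
N(rest) = Σ N(rest − s) over sources s of rest; N(one piece) = 1:
  size 1 → [6]=1  [7]=1
  size 2 → [2,6]=1  [5,7]=1  [6,7]=2
  size 3 → [1,2,6]=1  [2,6,7]=3  [4,5,7]=1  [5,6,7]=3
  size 4 → [1,2,6,7]=4  [2,5,6,7]=6  [3,4,5,7]=1  [4,5,6,7]=4
  size 5 → [0,3,4,5,7]=1  [1,2,5,6,7]=10  [2,4,5,6,7]=10  [3,4,5,6,7]=5
  size 6 → [0,3,4,5,6,7]=6  [1,2,4,5,6,7]=20  [2,3,4,5,6,7]=15
  first=0(b) contributes 35
  first=1(y) contributes 21
|[w]| = 56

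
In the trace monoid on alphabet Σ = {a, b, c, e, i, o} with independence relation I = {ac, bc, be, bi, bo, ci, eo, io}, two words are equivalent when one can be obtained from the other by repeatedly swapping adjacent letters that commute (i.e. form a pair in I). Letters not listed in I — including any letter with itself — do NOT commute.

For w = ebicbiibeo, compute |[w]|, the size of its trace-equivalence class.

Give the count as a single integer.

1680

#0=e has no predecessor
#1=b has no predecessor
#2=i depends on [0:e]
#3=c depends on [0:e]
#4=b depends on [1:b]
#5=i depends on [2:i]
#6=i depends on [5:i]
#7=b depends on [4:b]
#8=e depends on [3:c, 6:i]
#9=o depends on [3:c]
sources: [0:e, 1:b]
N(rest) = Σ N(rest − s) over sources s of rest; N(one piece) = 1:
  size 1 → [7]=1  [8]=1  [9]=1
  size 2 → [4,7]=1  [6,8]=1  [7,8]=2  [7,9]=2  [8,9]=2
  size 3 → [1,4,7]=1  [3,8,9]=2  [4,7,8]=3  [4,7,9]=3  [5,6,8]=1  [6,7,8]=3  [6,8,9]=3  [7,8,9]=6
  size 4 → [1,4,7,8]=4  [1,4,7,9]=4  [2,5,6,8]=1  [3,6,8,9]=5  [3,7,8,9]=8  [4,6,7,8]=6  [4,7,8,9]=12  [5,6,7,8]=4  [5,6,8,9]=4  [6,7,8,9]=12
  size 5 → [1,4,6,7,8]=10  [1,4,7,8,9]=20  [2,5,6,7,8]=5  [2,5,6,8,9]=5  [3,4,7,8,9]=20  [3,5,6,8,9]=9  [3,6,7,8,9]=25  [4,5,6,7,8]=10  [4,6,7,8,9]=30  [5,6,7,8,9]=20
  size 6 → [1,3,4,7,8,9]=40  [1,4,5,6,7,8]=20  [1,4,6,7,8,9]=60  [2,3,5,6,8,9]=14  [2,4,5,6,7,8]=15  [2,5,6,7,8,9]=30  [3,4,6,7,8,9]=75  [3,5,6,7,8,9]=54  [4,5,6,7,8,9]=60
  size 7 → [0,2,3,5,6,8,9]=14  [1,2,4,5,6,7,8]=35  [1,3,4,6,7,8,9]=175  [1,4,5,6,7,8,9]=140  [2,3,5,6,7,8,9]=98  [2,4,5,6,7,8,9]=105  [3,4,5,6,7,8,9]=189
  size 8 → [0,2,3,5,6,7,8,9]=112  [1,2,4,5,6,7,8,9]=280  [1,3,4,5,6,7,8,9]=504  [2,3,4,5,6,7,8,9]=392
  first=0(e) contributes 1176
  first=1(b) contributes 504
|[w]| = 1680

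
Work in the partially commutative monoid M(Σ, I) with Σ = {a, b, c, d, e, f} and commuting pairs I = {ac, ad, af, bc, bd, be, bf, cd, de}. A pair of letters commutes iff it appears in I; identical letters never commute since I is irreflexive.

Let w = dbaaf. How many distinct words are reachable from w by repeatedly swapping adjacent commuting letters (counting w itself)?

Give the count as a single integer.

10

0(d) covers ∅
1(b) covers ∅
2(a) covers 1:b
3(a) covers 2:a
4(f) covers 0:d
floor of heap: 0:d, 1:b
completions by unplaced set U, small U first (add the entries for U minus each lowest piece of U):
  |U|=1: {3}:1  {4}:1
  |U|=2: {0,4}:1  {2,3}:1  {3,4}:2
  |U|=3: {0,3,4}:3  {1,2,3}:1  {2,3,4}:3
  start at 0(d): 4
  start at 1(b): 6
sum over floor = 10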